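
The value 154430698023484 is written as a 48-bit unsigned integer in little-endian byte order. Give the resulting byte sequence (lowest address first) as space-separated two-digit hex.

154430698023484 in hexadecimal, padded to 48 bits, is 0x8C7432E5EA3C.
Split into bytes (most-significant first): 8C 74 32 E5 EA 3C.
In little-endian order the low byte comes first in memory.
So at ascending addresses the bytes are 3C EA E5 32 74 8C.

3C EA E5 32 74 8C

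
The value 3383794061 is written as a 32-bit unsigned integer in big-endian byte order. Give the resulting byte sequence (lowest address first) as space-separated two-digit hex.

3383794061 in hexadecimal, padded to 32 bits, is 0xC9B0998D.
Split into bytes (most-significant first): C9 B0 99 8D.
In big-endian order the high byte comes first in memory.
So the memory order matches the most-significant-first order: C9 B0 99 8D.

C9 B0 99 8D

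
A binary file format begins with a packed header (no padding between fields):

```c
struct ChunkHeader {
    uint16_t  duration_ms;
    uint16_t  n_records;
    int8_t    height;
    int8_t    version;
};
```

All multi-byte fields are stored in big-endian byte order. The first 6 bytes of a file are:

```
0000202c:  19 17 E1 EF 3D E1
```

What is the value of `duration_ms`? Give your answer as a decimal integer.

`duration_ms` is the first field, at byte offset 0, occupying 2 bytes.
Bytes at offsets 0..1: 19 17.
In big-endian order the high byte comes first in memory.
The bytes are already most-significant first: 0x1917.
0x1917 = 6423.

6423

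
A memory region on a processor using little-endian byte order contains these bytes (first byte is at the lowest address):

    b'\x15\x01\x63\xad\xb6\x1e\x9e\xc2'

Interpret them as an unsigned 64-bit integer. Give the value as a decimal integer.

14023680059620131093

In little-endian order the low byte comes first in memory.
Reassemble most-significant byte first: C2 9E 1E B6 AD 63 01 15 → 0xC29E1EB6AD630115.
0xC29E1EB6AD630115 = 14023680059620131093.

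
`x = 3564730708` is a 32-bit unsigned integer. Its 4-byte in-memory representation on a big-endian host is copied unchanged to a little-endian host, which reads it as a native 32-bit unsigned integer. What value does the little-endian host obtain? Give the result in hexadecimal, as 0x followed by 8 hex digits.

0x547979D4

3564730708 in 32-bit hexadecimal is 0xD4797954.
Stored big-endian, the bytes at ascending addresses are D4 79 79 54.
Read back as little-endian, the first byte is least significant, giving 0x547979D4.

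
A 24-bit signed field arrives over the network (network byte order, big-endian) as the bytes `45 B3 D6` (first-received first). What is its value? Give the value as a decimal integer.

In big-endian order the high byte comes first in memory.
The bytes are already most-significant first: 0x45B3D6.
0x45B3D6 = 4568022.

4568022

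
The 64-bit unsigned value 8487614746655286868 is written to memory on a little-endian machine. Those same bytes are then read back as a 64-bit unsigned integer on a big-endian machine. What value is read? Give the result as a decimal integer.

6081761156602579573

8487614746655286868 in 64-bit hexadecimal is 0x75CA10A48CC16654.
Stored little-endian, the bytes at ascending addresses are 54 66 C1 8C A4 10 CA 75.
Read back as big-endian, the last byte is least significant, giving 0x5466C18CA410CA75.
0x5466C18CA410CA75 = 6081761156602579573.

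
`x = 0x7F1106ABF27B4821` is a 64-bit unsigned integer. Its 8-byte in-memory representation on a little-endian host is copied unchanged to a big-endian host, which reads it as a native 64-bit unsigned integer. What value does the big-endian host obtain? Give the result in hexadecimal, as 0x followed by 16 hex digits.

Stored little-endian, the bytes at ascending addresses are 21 48 7B F2 AB 06 11 7F.
Read back as big-endian, the last byte is least significant, giving 0x21487BF2AB06117F.

0x21487BF2AB06117F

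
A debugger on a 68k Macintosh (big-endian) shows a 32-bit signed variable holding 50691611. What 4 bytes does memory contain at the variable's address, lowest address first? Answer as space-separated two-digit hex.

50691611 in hexadecimal, padded to 32 bits, is 0x03057E1B.
Split into bytes (most-significant first): 03 05 7E 1B.
Big-endian: lowest address holds the most-significant byte.
So the memory order matches the most-significant-first order: 03 05 7E 1B.

03 05 7E 1B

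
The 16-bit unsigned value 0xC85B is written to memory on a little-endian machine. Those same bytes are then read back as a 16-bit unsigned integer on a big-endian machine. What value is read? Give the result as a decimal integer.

23496

Stored little-endian, the bytes at ascending addresses are 5B C8.
Read back as big-endian, the last byte is least significant, giving 0x5BC8.
0x5BC8 = 23496.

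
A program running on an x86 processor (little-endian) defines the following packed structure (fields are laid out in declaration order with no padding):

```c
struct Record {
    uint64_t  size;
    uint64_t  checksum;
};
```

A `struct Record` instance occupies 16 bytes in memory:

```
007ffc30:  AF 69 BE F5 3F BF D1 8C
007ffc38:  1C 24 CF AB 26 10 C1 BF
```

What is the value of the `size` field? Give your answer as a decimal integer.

10147101716869179823

`size` is the first field, at byte offset 0, occupying 8 bytes.
Bytes at offsets 0..7: AF 69 BE F5 3F BF D1 8C.
Little-endian: lowest address holds the least-significant byte.
Reassemble most-significant byte first: 8C D1 BF 3F F5 BE 69 AF → 0x8CD1BF3FF5BE69AF.
0x8CD1BF3FF5BE69AF = 10147101716869179823.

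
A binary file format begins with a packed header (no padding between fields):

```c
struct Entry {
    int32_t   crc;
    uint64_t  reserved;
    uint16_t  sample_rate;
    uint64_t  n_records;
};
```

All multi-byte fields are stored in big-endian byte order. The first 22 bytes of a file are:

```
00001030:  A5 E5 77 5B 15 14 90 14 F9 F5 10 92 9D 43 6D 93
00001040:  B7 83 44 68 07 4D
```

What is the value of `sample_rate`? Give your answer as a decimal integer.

40259

`sample_rate` follows `crc` (4 B), `reserved` (8 B), so it starts at offset 4 + 8 = 12 and occupies 2 bytes.
Bytes at offsets 12..13: 9D 43.
In big-endian order the high byte comes first in memory.
The bytes are already most-significant first: 0x9D43.
0x9D43 = 40259.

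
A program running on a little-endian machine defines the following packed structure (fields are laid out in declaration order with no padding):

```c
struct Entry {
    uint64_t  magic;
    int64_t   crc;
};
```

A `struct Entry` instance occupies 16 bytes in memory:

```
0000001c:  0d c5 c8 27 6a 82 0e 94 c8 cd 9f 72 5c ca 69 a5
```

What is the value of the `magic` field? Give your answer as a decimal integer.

10668607959732897037

`magic` is the first field, at byte offset 0, occupying 8 bytes.
Bytes at offsets 0..7: 0D C5 C8 27 6A 82 0E 94.
Little-endian stores the least-significant byte at the lowest address.
Reassemble most-significant byte first: 94 0E 82 6A 27 C8 C5 0D → 0x940E826A27C8C50D.
0x940E826A27C8C50D = 10668607959732897037.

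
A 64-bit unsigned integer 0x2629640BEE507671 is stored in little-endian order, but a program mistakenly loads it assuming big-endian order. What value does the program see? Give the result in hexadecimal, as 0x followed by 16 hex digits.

0x717650EE0B642926

Stored little-endian, the bytes at ascending addresses are 71 76 50 EE 0B 64 29 26.
Read back as big-endian, the last byte is least significant, giving 0x717650EE0B642926.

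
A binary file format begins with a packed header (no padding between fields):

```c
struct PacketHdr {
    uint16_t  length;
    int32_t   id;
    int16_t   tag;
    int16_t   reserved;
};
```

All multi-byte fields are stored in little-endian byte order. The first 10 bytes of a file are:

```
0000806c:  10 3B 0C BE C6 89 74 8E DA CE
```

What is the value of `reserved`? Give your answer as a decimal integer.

`reserved` follows `length` (2 B), `id` (4 B), `tag` (2 B), so it starts at offset 2 + 4 + 2 = 8 and occupies 2 bytes.
Bytes at offsets 8..9: DA CE.
Little-endian stores the least-significant byte at the lowest address.
Reassemble most-significant byte first: CE DA → 0xCEDA.
Top bit is set, so as a signed 16-bit value this is 0xCEDA − 2^16 = -12582.

-12582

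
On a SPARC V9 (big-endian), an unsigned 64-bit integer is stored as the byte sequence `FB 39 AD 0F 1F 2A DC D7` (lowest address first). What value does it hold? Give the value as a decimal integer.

Big-endian: lowest address holds the most-significant byte.
The bytes are already most-significant first: 0xFB39AD0F1F2ADCD7.
0xFB39AD0F1F2ADCD7 = 18102690457651436759.

18102690457651436759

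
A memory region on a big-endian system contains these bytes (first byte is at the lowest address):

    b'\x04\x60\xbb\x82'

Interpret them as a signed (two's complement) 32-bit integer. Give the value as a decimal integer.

Big-endian stores the most-significant byte at the lowest address.
The bytes are already most-significant first: 0x0460BB82.
0x0460BB82 = 73448322.

73448322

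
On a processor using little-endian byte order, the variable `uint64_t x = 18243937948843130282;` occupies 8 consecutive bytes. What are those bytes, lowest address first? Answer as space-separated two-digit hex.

18243937948843130282 in hexadecimal, padded to 64 bits, is 0xFD2F7CE769103DAA.
Split into bytes (most-significant first): FD 2F 7C E7 69 10 3D AA.
In little-endian order the low byte comes first in memory.
So at ascending addresses the bytes are AA 3D 10 69 E7 7C 2F FD.

AA 3D 10 69 E7 7C 2F FD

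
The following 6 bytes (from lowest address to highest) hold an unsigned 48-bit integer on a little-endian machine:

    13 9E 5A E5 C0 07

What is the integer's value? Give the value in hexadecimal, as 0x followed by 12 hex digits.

0x07C0E55A9E13

In little-endian order the low byte comes first in memory.
Reassemble most-significant byte first: 07 C0 E5 5A 9E 13 → 0x07C0E55A9E13.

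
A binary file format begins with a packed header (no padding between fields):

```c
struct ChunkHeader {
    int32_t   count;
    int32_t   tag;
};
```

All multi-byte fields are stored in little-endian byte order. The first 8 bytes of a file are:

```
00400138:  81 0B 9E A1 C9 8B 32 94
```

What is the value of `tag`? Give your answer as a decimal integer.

-1808626743

`tag` follows `count` (4 bytes), so it starts at byte offset 4 and occupies 4 bytes.
Bytes at offsets 4..7: C9 8B 32 94.
In little-endian order the low byte comes first in memory.
Reassemble most-significant byte first: 94 32 8B C9 → 0x94328BC9.
Top bit is set, so as a signed 32-bit value this is 0x94328BC9 − 2^32 = -1808626743.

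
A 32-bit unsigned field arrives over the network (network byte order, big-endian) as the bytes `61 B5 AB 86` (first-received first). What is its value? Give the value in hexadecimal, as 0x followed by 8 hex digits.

0x61B5AB86

Big-endian stores the most-significant byte at the lowest address.
The bytes are already most-significant first: 0x61B5AB86.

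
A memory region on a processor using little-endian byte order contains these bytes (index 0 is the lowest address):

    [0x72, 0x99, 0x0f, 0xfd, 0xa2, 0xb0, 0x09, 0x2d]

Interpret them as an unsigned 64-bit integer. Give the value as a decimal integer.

3245319220574001522

In little-endian order the low byte comes first in memory.
Reassemble most-significant byte first: 2D 09 B0 A2 FD 0F 99 72 → 0x2D09B0A2FD0F9972.
0x2D09B0A2FD0F9972 = 3245319220574001522.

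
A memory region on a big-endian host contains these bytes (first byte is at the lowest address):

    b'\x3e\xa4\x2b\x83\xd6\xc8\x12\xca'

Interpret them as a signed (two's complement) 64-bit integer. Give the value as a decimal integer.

Big-endian: lowest address holds the most-significant byte.
The bytes are already most-significant first: 0x3EA42B83D6C812CA.
0x3EA42B83D6C812CA = 4513780571776225994.

4513780571776225994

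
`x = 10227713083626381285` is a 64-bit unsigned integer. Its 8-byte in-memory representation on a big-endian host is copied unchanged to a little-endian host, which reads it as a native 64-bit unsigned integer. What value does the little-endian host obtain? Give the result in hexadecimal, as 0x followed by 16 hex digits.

0xE55F2A5EDC22F08D

10227713083626381285 in 64-bit hexadecimal is 0x8DF022DC5E2A5FE5.
Stored big-endian, the bytes at ascending addresses are 8D F0 22 DC 5E 2A 5F E5.
Read back as little-endian, the first byte is least significant, giving 0xE55F2A5EDC22F08D.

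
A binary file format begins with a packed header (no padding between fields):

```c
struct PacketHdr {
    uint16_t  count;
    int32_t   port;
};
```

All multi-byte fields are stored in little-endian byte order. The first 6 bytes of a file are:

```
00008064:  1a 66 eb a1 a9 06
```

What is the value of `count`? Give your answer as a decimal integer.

26138

`count` is the first field, at byte offset 0, occupying 2 bytes.
Bytes at offsets 0..1: 1A 66.
Little-endian: lowest address holds the least-significant byte.
Reassemble most-significant byte first: 66 1A → 0x661A.
0x661A = 26138.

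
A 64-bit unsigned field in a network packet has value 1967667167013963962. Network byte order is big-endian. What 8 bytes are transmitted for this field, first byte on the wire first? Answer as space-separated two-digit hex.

1967667167013963962 in hexadecimal, padded to 64 bits, is 0x1B4E8EDCFE1108BA.
Split into bytes (most-significant first): 1B 4E 8E DC FE 11 08 BA.
Big-endian stores the most-significant byte at the lowest address.
So the memory order matches the most-significant-first order: 1B 4E 8E DC FE 11 08 BA.

1B 4E 8E DC FE 11 08 BA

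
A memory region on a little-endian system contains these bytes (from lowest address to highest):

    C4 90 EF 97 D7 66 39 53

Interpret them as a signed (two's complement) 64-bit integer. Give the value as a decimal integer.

Little-endian: lowest address holds the least-significant byte.
Reassemble most-significant byte first: 53 39 66 D7 97 EF 90 C4 → 0x533966D797EF90C4.
0x533966D797EF90C4 = 5996937454973587652.

5996937454973587652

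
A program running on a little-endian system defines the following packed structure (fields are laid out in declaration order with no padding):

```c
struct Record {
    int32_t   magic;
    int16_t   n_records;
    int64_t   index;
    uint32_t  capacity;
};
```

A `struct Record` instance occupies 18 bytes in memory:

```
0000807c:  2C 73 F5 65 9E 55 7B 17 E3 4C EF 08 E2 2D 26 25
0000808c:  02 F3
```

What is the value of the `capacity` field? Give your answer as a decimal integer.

4077004070

`capacity` follows `magic` (4 B), `n_records` (2 B), `index` (8 B), so it starts at offset 4 + 2 + 8 = 14 and occupies 4 bytes.
Bytes at offsets 14..17: 26 25 02 F3.
In little-endian order the low byte comes first in memory.
Reassemble most-significant byte first: F3 02 25 26 → 0xF3022526.
0xF3022526 = 4077004070.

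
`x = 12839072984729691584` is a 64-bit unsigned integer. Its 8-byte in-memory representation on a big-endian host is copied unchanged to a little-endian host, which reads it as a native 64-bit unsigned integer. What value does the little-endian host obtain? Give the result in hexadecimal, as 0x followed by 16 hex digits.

12839072984729691584 in 64-bit hexadecimal is 0xB22D8CDAF420A5C0.
Stored big-endian, the bytes at ascending addresses are B2 2D 8C DA F4 20 A5 C0.
Read back as little-endian, the first byte is least significant, giving 0xC0A520F4DA8C2DB2.

0xC0A520F4DA8C2DB2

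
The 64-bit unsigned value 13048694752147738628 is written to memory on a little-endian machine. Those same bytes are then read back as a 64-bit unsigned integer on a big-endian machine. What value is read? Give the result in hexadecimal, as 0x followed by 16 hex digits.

13048694752147738628 in 64-bit hexadecimal is 0xB51646BDFC451004.
Stored little-endian, the bytes at ascending addresses are 04 10 45 FC BD 46 16 B5.
Read back as big-endian, the last byte is least significant, giving 0x041045FCBD4616B5.

0x041045FCBD4616B5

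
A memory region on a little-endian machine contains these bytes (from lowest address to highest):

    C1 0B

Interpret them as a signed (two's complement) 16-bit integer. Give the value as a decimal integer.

In little-endian order the low byte comes first in memory.
Reassemble most-significant byte first: 0B C1 → 0x0BC1.
0x0BC1 = 3009.

3009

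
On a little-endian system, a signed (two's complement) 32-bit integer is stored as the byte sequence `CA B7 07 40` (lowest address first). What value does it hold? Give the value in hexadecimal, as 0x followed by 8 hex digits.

0x4007B7CA

Little-endian stores the least-significant byte at the lowest address.
Reassemble most-significant byte first: 40 07 B7 CA → 0x4007B7CA.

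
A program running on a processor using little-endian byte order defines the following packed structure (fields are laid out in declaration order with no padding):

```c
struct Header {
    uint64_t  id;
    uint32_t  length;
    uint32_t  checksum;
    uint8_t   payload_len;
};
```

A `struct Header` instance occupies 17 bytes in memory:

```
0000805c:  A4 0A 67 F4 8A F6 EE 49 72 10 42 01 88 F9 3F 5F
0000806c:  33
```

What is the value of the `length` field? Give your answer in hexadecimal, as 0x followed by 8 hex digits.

`length` follows `id` (8 bytes), so it starts at byte offset 8 and occupies 4 bytes.
Bytes at offsets 8..11: 72 10 42 01.
In little-endian order the low byte comes first in memory.
Reassemble most-significant byte first: 01 42 10 72 → 0x01421072.

0x01421072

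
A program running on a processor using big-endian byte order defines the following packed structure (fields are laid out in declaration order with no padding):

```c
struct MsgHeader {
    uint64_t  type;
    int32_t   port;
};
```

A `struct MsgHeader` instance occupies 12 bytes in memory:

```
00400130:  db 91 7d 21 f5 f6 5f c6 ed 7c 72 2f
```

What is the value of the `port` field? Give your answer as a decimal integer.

-310611409

`port` follows `type` (8 bytes), so it starts at byte offset 8 and occupies 4 bytes.
Bytes at offsets 8..11: ED 7C 72 2F.
In big-endian order the high byte comes first in memory.
The bytes are already most-significant first: 0xED7C722F.
Top bit is set, so as a signed 32-bit value this is 0xED7C722F − 2^32 = -310611409.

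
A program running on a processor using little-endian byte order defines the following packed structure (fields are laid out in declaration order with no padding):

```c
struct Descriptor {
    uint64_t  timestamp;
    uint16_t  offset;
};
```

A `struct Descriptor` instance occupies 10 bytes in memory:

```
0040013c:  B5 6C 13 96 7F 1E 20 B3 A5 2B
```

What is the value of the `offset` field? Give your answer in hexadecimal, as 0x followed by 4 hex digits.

0x2BA5

`offset` follows `timestamp` (8 bytes), so it starts at byte offset 8 and occupies 2 bytes.
Bytes at offsets 8..9: A5 2B.
Little-endian: lowest address holds the least-significant byte.
Reassemble most-significant byte first: 2B A5 → 0x2BA5.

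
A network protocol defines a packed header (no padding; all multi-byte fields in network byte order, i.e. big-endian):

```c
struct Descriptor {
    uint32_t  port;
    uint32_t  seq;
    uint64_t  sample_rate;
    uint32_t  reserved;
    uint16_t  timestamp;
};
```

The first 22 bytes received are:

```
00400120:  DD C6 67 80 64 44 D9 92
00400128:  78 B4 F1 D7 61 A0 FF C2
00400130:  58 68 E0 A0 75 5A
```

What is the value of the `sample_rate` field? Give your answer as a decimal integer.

`sample_rate` follows `port` (4 B), `seq` (4 B), so it starts at offset 4 + 4 = 8 and occupies 8 bytes.
Bytes at offsets 8..15: 78 B4 F1 D7 61 A0 FF C2.
Big-endian: lowest address holds the most-significant byte.
The bytes are already most-significant first: 0x78B4F1D761A0FFC2.
0x78B4F1D761A0FFC2 = 8697842687717474242.

8697842687717474242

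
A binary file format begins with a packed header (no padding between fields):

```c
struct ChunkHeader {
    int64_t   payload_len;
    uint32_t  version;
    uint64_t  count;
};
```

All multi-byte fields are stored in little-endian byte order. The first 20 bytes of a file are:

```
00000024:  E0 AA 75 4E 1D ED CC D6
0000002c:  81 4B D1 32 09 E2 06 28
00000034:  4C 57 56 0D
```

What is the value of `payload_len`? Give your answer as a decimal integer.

`payload_len` is the first field, at byte offset 0, occupying 8 bytes.
Bytes at offsets 0..7: E0 AA 75 4E 1D ED CC D6.
Little-endian: lowest address holds the least-significant byte.
Reassemble most-significant byte first: D6 CC ED 1D 4E 75 AA E0 → 0xD6CCED1D4E75AAE0.
Top bit is set, so as a signed 64-bit value this is 0xD6CCED1D4E75AAE0 − 2^64 = -2968737344217830688.

-2968737344217830688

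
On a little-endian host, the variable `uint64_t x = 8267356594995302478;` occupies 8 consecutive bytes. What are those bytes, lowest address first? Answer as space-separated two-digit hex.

4E 90 2D 54 05 8D BB 72

8267356594995302478 in hexadecimal, padded to 64 bits, is 0x72BB8D05542D904E.
Split into bytes (most-significant first): 72 BB 8D 05 54 2D 90 4E.
Little-endian: lowest address holds the least-significant byte.
So at ascending addresses the bytes are 4E 90 2D 54 05 8D BB 72.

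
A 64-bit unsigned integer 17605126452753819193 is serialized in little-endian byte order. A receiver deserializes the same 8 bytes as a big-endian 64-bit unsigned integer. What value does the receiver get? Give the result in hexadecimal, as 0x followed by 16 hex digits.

0x3966399A3BF951F4

17605126452753819193 in 64-bit hexadecimal is 0xF451F93B9A396639.
Stored little-endian, the bytes at ascending addresses are 39 66 39 9A 3B F9 51 F4.
Read back as big-endian, the last byte is least significant, giving 0x3966399A3BF951F4.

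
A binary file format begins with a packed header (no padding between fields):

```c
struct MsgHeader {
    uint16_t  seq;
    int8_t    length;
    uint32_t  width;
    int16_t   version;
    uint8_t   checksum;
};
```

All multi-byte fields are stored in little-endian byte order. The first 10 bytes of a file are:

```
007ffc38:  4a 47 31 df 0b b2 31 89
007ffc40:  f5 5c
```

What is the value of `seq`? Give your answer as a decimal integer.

`seq` is the first field, at byte offset 0, occupying 2 bytes.
Bytes at offsets 0..1: 4A 47.
Little-endian: lowest address holds the least-significant byte.
Reassemble most-significant byte first: 47 4A → 0x474A.
0x474A = 18250.

18250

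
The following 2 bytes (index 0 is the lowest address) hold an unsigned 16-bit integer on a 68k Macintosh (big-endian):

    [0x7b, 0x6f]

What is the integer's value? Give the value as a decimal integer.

31599

In big-endian order the high byte comes first in memory.
The bytes are already most-significant first: 0x7B6F.
0x7B6F = 31599.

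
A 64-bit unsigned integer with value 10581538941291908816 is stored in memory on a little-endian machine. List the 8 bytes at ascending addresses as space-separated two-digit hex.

10581538941291908816 in hexadecimal, padded to 64 bits, is 0x92D92D9A8CAACED0.
Split into bytes (most-significant first): 92 D9 2D 9A 8C AA CE D0.
Little-endian: lowest address holds the least-significant byte.
So at ascending addresses the bytes are D0 CE AA 8C 9A 2D D9 92.

D0 CE AA 8C 9A 2D D9 92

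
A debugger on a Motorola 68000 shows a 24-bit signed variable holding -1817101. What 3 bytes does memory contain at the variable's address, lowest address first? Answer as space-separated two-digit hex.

Two's complement of -1817101 in 24 bits: 1817101 = 0x1BBA0D; invert → 0xE445F2; add 1 → 0xE445F3.
Split into bytes (most-significant first): E4 45 F3.
In big-endian order the high byte comes first in memory.
So the memory order matches the most-significant-first order: E4 45 F3.

E4 45 F3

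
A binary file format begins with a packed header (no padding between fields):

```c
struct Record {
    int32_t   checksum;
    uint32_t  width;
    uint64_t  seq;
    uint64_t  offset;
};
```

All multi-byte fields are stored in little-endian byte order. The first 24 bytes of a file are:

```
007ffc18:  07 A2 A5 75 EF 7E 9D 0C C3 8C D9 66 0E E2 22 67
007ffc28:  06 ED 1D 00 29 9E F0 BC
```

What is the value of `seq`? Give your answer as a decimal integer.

7431750886597692611

`seq` follows `checksum` (4 B), `width` (4 B), so it starts at offset 4 + 4 = 8 and occupies 8 bytes.
Bytes at offsets 8..15: C3 8C D9 66 0E E2 22 67.
Little-endian stores the least-significant byte at the lowest address.
Reassemble most-significant byte first: 67 22 E2 0E 66 D9 8C C3 → 0x6722E20E66D98CC3.
0x6722E20E66D98CC3 = 7431750886597692611.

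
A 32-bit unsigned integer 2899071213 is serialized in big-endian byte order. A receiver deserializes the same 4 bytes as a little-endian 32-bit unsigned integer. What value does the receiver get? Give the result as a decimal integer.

3981495468

2899071213 in 32-bit hexadecimal is 0xACCC50ED.
Stored big-endian, the bytes at ascending addresses are AC CC 50 ED.
Read back as little-endian, the first byte is least significant, giving 0xED50CCAC.
0xED50CCAC = 3981495468.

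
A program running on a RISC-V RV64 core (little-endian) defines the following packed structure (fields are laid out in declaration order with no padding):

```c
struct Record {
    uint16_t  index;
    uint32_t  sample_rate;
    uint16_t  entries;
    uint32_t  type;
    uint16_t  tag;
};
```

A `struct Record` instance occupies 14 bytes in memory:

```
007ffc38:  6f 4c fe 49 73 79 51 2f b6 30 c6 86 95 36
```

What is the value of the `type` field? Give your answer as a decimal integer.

2261135542

`type` follows `index` (2 B), `sample_rate` (4 B), `entries` (2 B), so it starts at offset 2 + 4 + 2 = 8 and occupies 4 bytes.
Bytes at offsets 8..11: B6 30 C6 86.
Little-endian: lowest address holds the least-significant byte.
Reassemble most-significant byte first: 86 C6 30 B6 → 0x86C630B6.
0x86C630B6 = 2261135542.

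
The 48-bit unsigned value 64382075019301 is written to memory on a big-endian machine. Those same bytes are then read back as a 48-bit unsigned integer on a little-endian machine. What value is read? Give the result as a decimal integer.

40822424636986

64382075019301 in 48-bit hexadecimal is 0x3A8E1EB62025.
Stored big-endian, the bytes at ascending addresses are 3A 8E 1E B6 20 25.
Read back as little-endian, the first byte is least significant, giving 0x2520B61E8E3A.
0x2520B61E8E3A = 40822424636986.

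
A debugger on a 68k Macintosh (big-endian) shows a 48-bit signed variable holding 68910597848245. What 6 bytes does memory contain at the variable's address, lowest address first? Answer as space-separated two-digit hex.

3E AC 7F B4 BC B5

68910597848245 in hexadecimal, padded to 48 bits, is 0x3EAC7FB4BCB5.
Split into bytes (most-significant first): 3E AC 7F B4 BC B5.
In big-endian order the high byte comes first in memory.
So the memory order matches the most-significant-first order: 3E AC 7F B4 BC B5.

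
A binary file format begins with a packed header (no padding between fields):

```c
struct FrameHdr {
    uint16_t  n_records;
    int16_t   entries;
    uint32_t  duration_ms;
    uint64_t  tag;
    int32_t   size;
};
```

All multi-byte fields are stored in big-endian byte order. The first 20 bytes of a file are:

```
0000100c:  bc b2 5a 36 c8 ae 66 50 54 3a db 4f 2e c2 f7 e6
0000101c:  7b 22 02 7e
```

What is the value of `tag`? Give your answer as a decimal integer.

`tag` follows `n_records` (2 B), `entries` (2 B), `duration_ms` (4 B), so it starts at offset 2 + 2 + 4 = 8 and occupies 8 bytes.
Bytes at offsets 8..15: 54 3A DB 4F 2E C2 F7 E6.
Big-endian: lowest address holds the most-significant byte.
The bytes are already most-significant first: 0x543ADB4F2EC2F7E6.
0x543ADB4F2EC2F7E6 = 6069404580968593382.

6069404580968593382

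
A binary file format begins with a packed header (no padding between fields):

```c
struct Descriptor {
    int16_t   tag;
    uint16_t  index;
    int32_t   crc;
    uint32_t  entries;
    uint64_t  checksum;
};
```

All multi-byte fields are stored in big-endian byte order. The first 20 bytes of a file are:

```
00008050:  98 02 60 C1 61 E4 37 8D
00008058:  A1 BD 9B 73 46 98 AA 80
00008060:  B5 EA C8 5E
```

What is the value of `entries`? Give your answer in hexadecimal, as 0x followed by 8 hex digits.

0xA1BD9B73

`entries` follows `tag` (2 B), `index` (2 B), `crc` (4 B), so it starts at offset 2 + 2 + 4 = 8 and occupies 4 bytes.
Bytes at offsets 8..11: A1 BD 9B 73.
Big-endian: lowest address holds the most-significant byte.
The bytes are already most-significant first: 0xA1BD9B73.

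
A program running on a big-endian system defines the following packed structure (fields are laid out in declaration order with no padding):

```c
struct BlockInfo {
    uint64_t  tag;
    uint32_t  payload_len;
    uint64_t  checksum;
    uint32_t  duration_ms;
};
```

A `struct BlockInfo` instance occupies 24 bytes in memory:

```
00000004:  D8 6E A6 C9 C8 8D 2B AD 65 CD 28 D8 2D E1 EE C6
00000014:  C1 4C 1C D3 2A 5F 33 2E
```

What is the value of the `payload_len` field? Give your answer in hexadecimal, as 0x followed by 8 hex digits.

`payload_len` follows `tag` (8 bytes), so it starts at byte offset 8 and occupies 4 bytes.
Bytes at offsets 8..11: 65 CD 28 D8.
Big-endian: lowest address holds the most-significant byte.
The bytes are already most-significant first: 0x65CD28D8.

0x65CD28D8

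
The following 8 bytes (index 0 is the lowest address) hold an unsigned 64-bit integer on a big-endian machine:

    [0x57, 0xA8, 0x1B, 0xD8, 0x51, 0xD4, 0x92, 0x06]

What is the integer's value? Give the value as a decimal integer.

6316329093286892038

Big-endian stores the most-significant byte at the lowest address.
The bytes are already most-significant first: 0x57A81BD851D49206.
0x57A81BD851D49206 = 6316329093286892038.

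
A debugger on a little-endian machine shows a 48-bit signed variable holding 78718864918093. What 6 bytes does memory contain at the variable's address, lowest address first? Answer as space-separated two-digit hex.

4D 06 FB 29 98 47

78718864918093 in hexadecimal, padded to 48 bits, is 0x479829FB064D.
Split into bytes (most-significant first): 47 98 29 FB 06 4D.
In little-endian order the low byte comes first in memory.
So at ascending addresses the bytes are 4D 06 FB 29 98 47.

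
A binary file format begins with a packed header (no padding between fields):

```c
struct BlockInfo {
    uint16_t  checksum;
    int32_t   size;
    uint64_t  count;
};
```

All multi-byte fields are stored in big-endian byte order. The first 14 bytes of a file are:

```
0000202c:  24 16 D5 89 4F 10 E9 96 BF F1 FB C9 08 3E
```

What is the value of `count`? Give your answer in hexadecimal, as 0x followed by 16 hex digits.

`count` follows `checksum` (2 B), `size` (4 B), so it starts at offset 2 + 4 = 6 and occupies 8 bytes.
Bytes at offsets 6..13: E9 96 BF F1 FB C9 08 3E.
In big-endian order the high byte comes first in memory.
The bytes are already most-significant first: 0xE996BFF1FBC9083E.

0xE996BFF1FBC9083E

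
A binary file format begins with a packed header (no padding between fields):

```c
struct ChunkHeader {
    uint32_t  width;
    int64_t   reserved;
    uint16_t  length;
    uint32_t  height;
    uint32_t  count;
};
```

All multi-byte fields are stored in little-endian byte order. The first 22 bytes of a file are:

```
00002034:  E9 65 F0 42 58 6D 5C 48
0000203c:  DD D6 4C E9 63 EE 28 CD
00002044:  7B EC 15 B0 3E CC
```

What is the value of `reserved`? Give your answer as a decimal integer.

`reserved` follows `width` (4 bytes), so it starts at byte offset 4 and occupies 8 bytes.
Bytes at offsets 4..11: 58 6D 5C 48 DD D6 4C E9.
Little-endian stores the least-significant byte at the lowest address.
Reassemble most-significant byte first: E9 4C D6 DD 48 5C 6D 58 → 0xE94CD6DD485C6D58.
Top bit is set, so as a signed 64-bit value this is 0xE94CD6DD485C6D58 − 2^64 = -1635696318752199336.

-1635696318752199336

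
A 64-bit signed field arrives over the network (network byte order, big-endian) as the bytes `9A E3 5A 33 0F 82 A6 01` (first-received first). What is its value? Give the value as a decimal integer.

-7285880596805278207

In big-endian order the high byte comes first in memory.
The bytes are already most-significant first: 0x9AE35A330F82A601.
Top bit is set, so as a signed 64-bit value this is 0x9AE35A330F82A601 − 2^64 = -7285880596805278207.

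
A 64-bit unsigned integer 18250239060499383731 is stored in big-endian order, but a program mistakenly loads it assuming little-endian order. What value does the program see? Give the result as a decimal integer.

12917738028526421501

18250239060499383731 in 64-bit hexadecimal is 0xFD45DFBB4B0645B3.
Stored big-endian, the bytes at ascending addresses are FD 45 DF BB 4B 06 45 B3.
Read back as little-endian, the first byte is least significant, giving 0xB345064BBBDF45FD.
0xB345064BBBDF45FD = 12917738028526421501.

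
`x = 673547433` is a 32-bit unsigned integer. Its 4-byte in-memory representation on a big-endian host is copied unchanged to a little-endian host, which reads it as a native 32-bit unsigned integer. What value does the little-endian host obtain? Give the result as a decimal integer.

2844009768

673547433 in 32-bit hexadecimal is 0x282584A9.
Stored big-endian, the bytes at ascending addresses are 28 25 84 A9.
Read back as little-endian, the first byte is least significant, giving 0xA9842528.
0xA9842528 = 2844009768.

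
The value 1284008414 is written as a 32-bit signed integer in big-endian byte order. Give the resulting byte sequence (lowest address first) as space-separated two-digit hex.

1284008414 in hexadecimal, padded to 32 bits, is 0x4C8869DE.
Split into bytes (most-significant first): 4C 88 69 DE.
In big-endian order the high byte comes first in memory.
So the memory order matches the most-significant-first order: 4C 88 69 DE.

4C 88 69 DE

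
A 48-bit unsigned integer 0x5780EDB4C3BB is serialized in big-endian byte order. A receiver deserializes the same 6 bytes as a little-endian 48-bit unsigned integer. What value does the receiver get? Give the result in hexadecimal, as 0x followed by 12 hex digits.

0xBBC3B4ED8057

Stored big-endian, the bytes at ascending addresses are 57 80 ED B4 C3 BB.
Read back as little-endian, the first byte is least significant, giving 0xBBC3B4ED8057.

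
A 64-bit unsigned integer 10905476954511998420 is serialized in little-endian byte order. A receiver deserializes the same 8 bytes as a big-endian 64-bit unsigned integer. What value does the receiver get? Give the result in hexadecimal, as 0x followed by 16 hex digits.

10905476954511998420 in 64-bit hexadecimal is 0x97580982ABE57DD4.
Stored little-endian, the bytes at ascending addresses are D4 7D E5 AB 82 09 58 97.
Read back as big-endian, the last byte is least significant, giving 0xD47DE5AB82095897.

0xD47DE5AB82095897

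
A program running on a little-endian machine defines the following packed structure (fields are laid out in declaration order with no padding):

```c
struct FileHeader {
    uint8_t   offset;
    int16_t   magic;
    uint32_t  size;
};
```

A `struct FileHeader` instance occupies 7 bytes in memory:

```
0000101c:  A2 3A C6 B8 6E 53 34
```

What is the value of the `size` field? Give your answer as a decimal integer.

`size` follows `offset` (1 B), `magic` (2 B), so it starts at offset 1 + 2 = 3 and occupies 4 bytes.
Bytes at offsets 3..6: B8 6E 53 34.
Little-endian: lowest address holds the least-significant byte.
Reassemble most-significant byte first: 34 53 6E B8 → 0x34536EB8.
0x34536EB8 = 877883064.

877883064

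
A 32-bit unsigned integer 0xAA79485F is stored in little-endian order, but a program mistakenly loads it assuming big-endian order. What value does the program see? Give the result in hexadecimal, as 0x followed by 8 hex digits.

0x5F4879AA

Stored little-endian, the bytes at ascending addresses are 5F 48 79 AA.
Read back as big-endian, the last byte is least significant, giving 0x5F4879AA.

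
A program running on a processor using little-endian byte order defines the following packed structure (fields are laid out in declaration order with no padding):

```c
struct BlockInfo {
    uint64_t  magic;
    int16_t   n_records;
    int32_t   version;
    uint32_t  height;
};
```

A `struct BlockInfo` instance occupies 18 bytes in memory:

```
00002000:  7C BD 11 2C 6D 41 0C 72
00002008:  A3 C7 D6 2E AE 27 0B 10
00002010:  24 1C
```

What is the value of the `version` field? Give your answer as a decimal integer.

665726678

`version` follows `magic` (8 B), `n_records` (2 B), so it starts at offset 8 + 2 = 10 and occupies 4 bytes.
Bytes at offsets 10..13: D6 2E AE 27.
In little-endian order the low byte comes first in memory.
Reassemble most-significant byte first: 27 AE 2E D6 → 0x27AE2ED6.
0x27AE2ED6 = 665726678.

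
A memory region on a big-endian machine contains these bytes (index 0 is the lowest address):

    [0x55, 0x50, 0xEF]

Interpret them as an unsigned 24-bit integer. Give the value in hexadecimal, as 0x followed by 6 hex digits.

Big-endian stores the most-significant byte at the lowest address.
The bytes are already most-significant first: 0x5550EF.

0x5550EF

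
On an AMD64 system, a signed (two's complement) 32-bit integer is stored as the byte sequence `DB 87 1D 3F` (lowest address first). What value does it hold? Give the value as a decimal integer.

In little-endian order the low byte comes first in memory.
Reassemble most-significant byte first: 3F 1D 87 DB → 0x3F1D87DB.
0x3F1D87DB = 1058899931.

1058899931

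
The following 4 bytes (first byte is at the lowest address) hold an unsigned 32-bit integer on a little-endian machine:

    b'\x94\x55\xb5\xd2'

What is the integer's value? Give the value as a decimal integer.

In little-endian order the low byte comes first in memory.
Reassemble most-significant byte first: D2 B5 55 94 → 0xD2B55594.
0xD2B55594 = 3535099284.

3535099284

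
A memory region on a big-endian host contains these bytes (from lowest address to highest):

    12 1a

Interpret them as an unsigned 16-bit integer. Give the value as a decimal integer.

4634

In big-endian order the high byte comes first in memory.
The bytes are already most-significant first: 0x121A.
0x121A = 4634.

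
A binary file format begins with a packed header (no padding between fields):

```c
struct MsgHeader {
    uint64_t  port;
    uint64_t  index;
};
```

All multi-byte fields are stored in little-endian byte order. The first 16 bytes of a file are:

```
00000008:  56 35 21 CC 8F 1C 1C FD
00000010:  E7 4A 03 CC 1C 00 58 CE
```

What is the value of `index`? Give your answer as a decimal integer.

14868634293445544679

`index` follows `port` (8 bytes), so it starts at byte offset 8 and occupies 8 bytes.
Bytes at offsets 8..15: E7 4A 03 CC 1C 00 58 CE.
Little-endian stores the least-significant byte at the lowest address.
Reassemble most-significant byte first: CE 58 00 1C CC 03 4A E7 → 0xCE58001CCC034AE7.
0xCE58001CCC034AE7 = 14868634293445544679.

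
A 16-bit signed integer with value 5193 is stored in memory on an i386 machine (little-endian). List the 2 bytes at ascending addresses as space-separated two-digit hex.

5193 in hexadecimal, padded to 16 bits, is 0x1449.
Split into bytes (most-significant first): 14 49.
In little-endian order the low byte comes first in memory.
So at ascending addresses the bytes are 49 14.

49 14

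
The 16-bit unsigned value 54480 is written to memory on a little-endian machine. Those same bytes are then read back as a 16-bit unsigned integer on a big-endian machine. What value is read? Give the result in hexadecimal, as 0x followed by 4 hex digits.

0xD0D4

54480 in 16-bit hexadecimal is 0xD4D0.
Stored little-endian, the bytes at ascending addresses are D0 D4.
Read back as big-endian, the last byte is least significant, giving 0xD0D4.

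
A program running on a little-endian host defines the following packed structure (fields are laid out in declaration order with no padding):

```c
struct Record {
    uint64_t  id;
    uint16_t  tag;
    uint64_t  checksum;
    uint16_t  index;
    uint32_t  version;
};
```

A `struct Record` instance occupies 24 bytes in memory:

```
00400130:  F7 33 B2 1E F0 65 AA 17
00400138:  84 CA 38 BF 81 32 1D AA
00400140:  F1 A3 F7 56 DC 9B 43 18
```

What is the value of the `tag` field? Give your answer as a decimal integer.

51844

`tag` follows `id` (8 bytes), so it starts at byte offset 8 and occupies 2 bytes.
Bytes at offsets 8..9: 84 CA.
In little-endian order the low byte comes first in memory.
Reassemble most-significant byte first: CA 84 → 0xCA84.
0xCA84 = 51844.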